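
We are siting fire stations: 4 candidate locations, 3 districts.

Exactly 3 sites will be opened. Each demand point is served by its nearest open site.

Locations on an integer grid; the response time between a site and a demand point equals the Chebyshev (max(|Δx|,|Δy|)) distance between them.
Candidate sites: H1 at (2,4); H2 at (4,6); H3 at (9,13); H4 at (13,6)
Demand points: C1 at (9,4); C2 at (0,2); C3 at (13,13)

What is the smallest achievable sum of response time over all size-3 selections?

10

Open {H1, H3, H4}.
  C1→H4 4, C2→H1 2, C3→H3 4  ⇒ total 10.
Compare {H1, H2, H3}: total 11.
Compare {H2, H3, H4}: total 12.
No size-3 selection does better; minimum is 10.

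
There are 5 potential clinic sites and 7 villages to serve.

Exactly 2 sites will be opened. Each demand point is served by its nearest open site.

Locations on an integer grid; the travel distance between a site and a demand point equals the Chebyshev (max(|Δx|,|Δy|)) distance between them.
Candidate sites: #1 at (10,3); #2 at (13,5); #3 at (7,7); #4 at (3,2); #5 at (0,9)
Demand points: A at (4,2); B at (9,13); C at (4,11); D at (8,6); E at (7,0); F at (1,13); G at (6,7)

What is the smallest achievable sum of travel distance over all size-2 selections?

Open {#3, #4}.
  A→#4 1, B→#3 6, C→#3 4, D→#3 1, E→#4 4, F→#3 6, G→#3 1  ⇒ total 23.
Compare {#1, #3}: total 26.
Compare {#3, #5}: total 28.
No size-2 selection does better; minimum is 23.

23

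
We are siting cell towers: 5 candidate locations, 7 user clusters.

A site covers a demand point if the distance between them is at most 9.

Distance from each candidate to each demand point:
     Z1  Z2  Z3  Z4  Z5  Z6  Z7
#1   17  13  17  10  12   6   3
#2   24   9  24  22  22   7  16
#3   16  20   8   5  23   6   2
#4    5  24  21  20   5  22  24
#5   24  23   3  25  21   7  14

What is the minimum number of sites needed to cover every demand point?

Coverage sets (demand points within 9 of each site):
  #1: {Z6, Z7}
  #2: {Z2, Z6}
  #3: {Z3, Z4, Z6, Z7}
  #4: {Z1, Z5}
  #5: {Z3, Z6}
No 2 sites suffice: every size-2 union leaves at least one demand point uncovered.
But {#2, #3, #4} covers everything, so the minimum is 3.

3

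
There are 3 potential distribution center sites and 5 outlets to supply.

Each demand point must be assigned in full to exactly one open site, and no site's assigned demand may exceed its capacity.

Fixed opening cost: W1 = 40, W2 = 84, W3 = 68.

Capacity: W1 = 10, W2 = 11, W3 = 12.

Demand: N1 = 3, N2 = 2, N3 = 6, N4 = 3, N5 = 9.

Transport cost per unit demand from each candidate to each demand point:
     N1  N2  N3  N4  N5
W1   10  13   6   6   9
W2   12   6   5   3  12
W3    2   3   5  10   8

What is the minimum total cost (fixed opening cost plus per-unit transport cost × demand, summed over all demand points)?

Open {W2, W3}; cheapest assignment that respects the capacities:
  W2 (cap 11, load 11): N2, N3, N4 — cost 2×6 + 6×5 + 3×3 = 51
  W3 (cap 12, load 12): N1, N5 — cost 3×2 + 9×8 = 78
  Shipping 129, fixed 152 → total 281.
  Any other capacity-feasible assignment to {W2, W3} ships for at least 129.
Compare {W1, W2, W3}: its best feasible assignment gives total 321.
Every other set of open sites that can feasibly serve all demand totals ≥ 321 even under its best assignment. Minimum: 281.

281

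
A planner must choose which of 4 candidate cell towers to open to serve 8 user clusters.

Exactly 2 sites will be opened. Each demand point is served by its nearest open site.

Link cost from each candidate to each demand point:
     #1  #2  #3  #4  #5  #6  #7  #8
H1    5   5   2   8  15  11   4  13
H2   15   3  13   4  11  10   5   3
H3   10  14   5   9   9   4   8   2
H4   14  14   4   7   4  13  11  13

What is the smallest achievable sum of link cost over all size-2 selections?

39

Open {H1, H3}.
  #1→H1 5, #2→H1 5, #3→H1 2, #4→H1 8, #5→H3 9, #6→H3 4, #7→H1 4, #8→H3 2  ⇒ total 39.
Compare {H1, H2}: total 42.
Compare {H2, H3}: total 42.
No size-2 selection does better; minimum is 39.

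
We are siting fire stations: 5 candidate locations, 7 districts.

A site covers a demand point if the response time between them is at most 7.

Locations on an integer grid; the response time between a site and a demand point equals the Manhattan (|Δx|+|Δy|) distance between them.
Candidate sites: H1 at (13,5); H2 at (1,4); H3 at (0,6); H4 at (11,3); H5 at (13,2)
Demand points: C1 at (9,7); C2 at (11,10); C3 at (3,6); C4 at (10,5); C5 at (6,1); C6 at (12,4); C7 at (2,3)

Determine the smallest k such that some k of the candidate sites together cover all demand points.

Coverage sets (demand points within 7 of each site):
  H1: {C1, C2, C4, C6}
  H2: {C3, C7}
  H3: {C3, C7}
  H4: {C1, C2, C4, C5, C6}
  H5: {C4, C6}
No single site covers all 7 demand points.
But {H2, H4} covers everything, so the minimum is 2.

2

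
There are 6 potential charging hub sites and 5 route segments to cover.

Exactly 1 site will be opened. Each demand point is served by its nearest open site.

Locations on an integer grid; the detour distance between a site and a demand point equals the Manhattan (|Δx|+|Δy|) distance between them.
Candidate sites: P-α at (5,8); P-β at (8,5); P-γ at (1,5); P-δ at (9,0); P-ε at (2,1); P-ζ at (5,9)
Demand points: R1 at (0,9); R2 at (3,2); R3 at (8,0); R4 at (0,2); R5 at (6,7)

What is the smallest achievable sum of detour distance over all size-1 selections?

32

Open {P-ε}.
  R1→P-ε 10, R2→P-ε 2, R3→P-ε 7, R4→P-ε 3, R5→P-ε 10  ⇒ total 32.
Compare {P-γ}: total 33.
Compare {P-α}: total 38.
No size-1 selection does better; minimum is 32.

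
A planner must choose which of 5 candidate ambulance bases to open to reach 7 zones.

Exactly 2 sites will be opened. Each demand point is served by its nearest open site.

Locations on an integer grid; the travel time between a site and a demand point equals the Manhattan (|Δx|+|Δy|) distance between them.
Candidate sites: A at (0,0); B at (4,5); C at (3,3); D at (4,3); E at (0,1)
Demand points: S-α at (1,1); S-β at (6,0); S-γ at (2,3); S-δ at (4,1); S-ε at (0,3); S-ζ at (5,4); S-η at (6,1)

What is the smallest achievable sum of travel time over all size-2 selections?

18

Open {D, E}.
  S-α→E 1, S-β→D 5, S-γ→D 2, S-δ→D 2, S-ε→E 2, S-ζ→D 2, S-η→D 4  ⇒ total 18.
Compare {A, D}: total 20.
Compare {C, D}: total 21.
No size-2 selection does better; minimum is 18.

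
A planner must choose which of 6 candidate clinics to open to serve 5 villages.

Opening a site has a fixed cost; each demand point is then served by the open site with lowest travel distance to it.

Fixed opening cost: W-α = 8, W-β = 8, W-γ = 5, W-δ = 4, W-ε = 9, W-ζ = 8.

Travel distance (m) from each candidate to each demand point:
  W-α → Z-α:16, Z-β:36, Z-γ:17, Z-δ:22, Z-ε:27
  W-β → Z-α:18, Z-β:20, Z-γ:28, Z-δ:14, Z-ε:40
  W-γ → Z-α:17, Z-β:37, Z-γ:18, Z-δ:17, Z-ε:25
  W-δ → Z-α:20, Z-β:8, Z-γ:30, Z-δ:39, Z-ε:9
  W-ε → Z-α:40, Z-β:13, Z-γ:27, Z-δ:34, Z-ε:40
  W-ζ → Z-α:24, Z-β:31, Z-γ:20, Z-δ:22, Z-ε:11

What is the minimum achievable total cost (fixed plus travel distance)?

Open {W-γ, W-δ}: assign each demand point to its cheapest open site.
  Z-α→W-γ 17, Z-β→W-δ 8, Z-γ→W-γ 18, Z-δ→W-γ 17, Z-ε→W-δ 9
  travel distance 69, fixed 9 → total 78.
Compare {W-β, W-γ, W-δ}: travel distance 66 + fixed 17 = 83.
Compare {W-α, W-δ}: travel distance 72 + fixed 12 = 84.
Compare {W-α, W-β, W-δ}: travel distance 64 + fixed 20 = 84.
All other subsets cost ≥ 83. Minimum total cost: 78.

78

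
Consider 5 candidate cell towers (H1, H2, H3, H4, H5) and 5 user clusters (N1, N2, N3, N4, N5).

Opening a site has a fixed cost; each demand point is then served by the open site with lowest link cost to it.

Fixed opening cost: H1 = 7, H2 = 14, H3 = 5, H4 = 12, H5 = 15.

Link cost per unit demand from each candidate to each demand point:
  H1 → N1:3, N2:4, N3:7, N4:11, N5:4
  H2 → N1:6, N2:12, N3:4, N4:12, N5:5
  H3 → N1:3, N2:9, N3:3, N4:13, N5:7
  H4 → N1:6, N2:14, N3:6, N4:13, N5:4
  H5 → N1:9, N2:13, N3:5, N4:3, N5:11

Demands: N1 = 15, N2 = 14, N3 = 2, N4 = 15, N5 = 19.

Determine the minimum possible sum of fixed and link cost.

254

Open {H1, H5}: assign each demand point to its cheapest open site.
  N1→H1 15×3=45, N2→H1 14×4=56, N3→H5 2×5=10, N4→H5 15×3=45, N5→H1 19×4=76
  link cost 232, fixed 22 → total 254.
Compare {H1, H3, H5}: link cost 228 + fixed 27 = 255.
Compare {H1, H2, H5}: link cost 230 + fixed 36 = 266.
Compare {H1, H4, H5}: link cost 232 + fixed 34 = 266.
All other subsets cost ≥ 255. Minimum total cost: 254.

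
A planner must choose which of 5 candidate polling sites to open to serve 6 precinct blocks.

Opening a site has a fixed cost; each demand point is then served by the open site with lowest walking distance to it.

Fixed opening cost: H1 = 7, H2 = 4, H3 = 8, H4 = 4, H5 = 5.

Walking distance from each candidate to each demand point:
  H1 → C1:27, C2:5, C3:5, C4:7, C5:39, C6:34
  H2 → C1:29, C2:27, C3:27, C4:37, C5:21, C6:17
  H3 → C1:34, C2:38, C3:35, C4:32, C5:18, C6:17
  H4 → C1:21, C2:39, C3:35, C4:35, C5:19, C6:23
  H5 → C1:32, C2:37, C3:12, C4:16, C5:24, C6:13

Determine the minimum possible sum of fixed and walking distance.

86

Open {H1, H4, H5}: assign each demand point to its cheapest open site.
  C1→H4 21, C2→H1 5, C3→H1 5, C4→H1 7, C5→H4 19, C6→H5 13
  walking distance 70, fixed 16 → total 86.
Compare {H1, H2, H4}: walking distance 74 + fixed 15 = 89.
Compare {H1, H2, H4, H5}: walking distance 70 + fixed 20 = 90.
Compare {H1, H4}: walking distance 80 + fixed 11 = 91.
All other subsets cost ≥ 89. Minimum total cost: 86.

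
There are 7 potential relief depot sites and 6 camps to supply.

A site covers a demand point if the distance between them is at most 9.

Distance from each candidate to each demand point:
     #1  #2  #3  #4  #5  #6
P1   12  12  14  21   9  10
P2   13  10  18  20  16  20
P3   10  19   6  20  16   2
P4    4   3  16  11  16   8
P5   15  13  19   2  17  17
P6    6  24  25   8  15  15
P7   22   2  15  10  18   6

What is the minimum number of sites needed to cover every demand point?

4

Coverage sets (demand points within 9 of each site):
  P1: {#5}
  P2: {}
  P3: {#3, #6}
  P4: {#1, #2, #6}
  P5: {#4}
  P6: {#1, #4}
  P7: {#2, #6}
No 3 sites suffice: every size-3 union leaves at least one demand point uncovered.
But {P1, P3, P4, P5} covers everything, so the minimum is 4.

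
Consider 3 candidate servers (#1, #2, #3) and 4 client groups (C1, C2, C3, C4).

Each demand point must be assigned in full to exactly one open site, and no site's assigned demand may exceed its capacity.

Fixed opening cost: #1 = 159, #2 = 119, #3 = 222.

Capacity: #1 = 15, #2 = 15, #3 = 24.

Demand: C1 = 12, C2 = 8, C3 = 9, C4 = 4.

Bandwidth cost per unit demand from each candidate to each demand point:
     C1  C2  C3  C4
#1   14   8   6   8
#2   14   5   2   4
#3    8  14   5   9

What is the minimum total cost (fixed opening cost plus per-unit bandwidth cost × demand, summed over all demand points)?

Open {#2, #3}; cheapest assignment that respects the capacities:
  #2 (cap 15, load 12): C2, C4 — cost 8×5 + 4×4 = 56
  #3 (cap 24, load 21): C1, C3 — cost 12×8 + 9×5 = 141
  Shipping 197, fixed 341 → total 538.
  Any other capacity-feasible assignment to {#2, #3} ships for at least 197.
Compare {#1, #3}: its best feasible assignment gives total 618.
Compare {#1, #2, #3}: its best feasible assignment gives total 694.
Every other set of open sites that can feasibly serve all demand totals ≥ 618 even under its best assignment. Minimum: 538.

538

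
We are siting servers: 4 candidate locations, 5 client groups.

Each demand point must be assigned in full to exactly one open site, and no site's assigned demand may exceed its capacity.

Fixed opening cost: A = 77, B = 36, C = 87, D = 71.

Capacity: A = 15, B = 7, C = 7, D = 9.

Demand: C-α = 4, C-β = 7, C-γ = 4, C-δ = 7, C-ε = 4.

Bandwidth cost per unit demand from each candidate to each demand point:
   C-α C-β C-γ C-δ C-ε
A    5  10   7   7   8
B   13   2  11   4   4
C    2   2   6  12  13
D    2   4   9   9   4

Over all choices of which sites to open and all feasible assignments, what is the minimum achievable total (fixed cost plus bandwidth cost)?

Open {A, B, D}; cheapest assignment that respects the capacities:
  A (cap 15, load 11): C-γ, C-δ — cost 4×7 + 7×7 = 77
  B (cap 7, load 7): C-β — cost 7×2 = 14
  D (cap 9, load 8): C-α, C-ε — cost 4×2 + 4×4 = 24
  Shipping 115, fixed 184 → total 299.
  Any other capacity-feasible assignment to {A, B, D} ships for at least 115.
Compare {A, B, C}: its best feasible assignment gives total 322.
Compare {A, C, D}: its best feasible assignment gives total 350.
Every other set of open sites that can feasibly serve all demand totals ≥ 322 even under its best assignment. Minimum: 299.

299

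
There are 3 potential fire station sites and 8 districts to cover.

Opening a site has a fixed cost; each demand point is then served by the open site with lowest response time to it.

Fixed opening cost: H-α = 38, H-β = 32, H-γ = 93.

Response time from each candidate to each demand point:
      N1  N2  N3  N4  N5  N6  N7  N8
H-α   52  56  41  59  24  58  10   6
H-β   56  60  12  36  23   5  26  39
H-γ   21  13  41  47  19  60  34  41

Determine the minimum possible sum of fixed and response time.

270

Open {H-α, H-β}: assign each demand point to its cheapest open site.
  N1→H-α 52, N2→H-α 56, N3→H-β 12, N4→H-β 36, N5→H-β 23, N6→H-β 5, N7→H-α 10, N8→H-α 6
  response time 200, fixed 70 → total 270.
Compare {H-α, H-β, H-γ}: response time 122 + fixed 163 = 285.
Compare {H-β}: response time 257 + fixed 32 = 289.
Compare {H-β, H-γ}: response time 171 + fixed 125 = 296.
All other subsets cost ≥ 285. Minimum total cost: 270.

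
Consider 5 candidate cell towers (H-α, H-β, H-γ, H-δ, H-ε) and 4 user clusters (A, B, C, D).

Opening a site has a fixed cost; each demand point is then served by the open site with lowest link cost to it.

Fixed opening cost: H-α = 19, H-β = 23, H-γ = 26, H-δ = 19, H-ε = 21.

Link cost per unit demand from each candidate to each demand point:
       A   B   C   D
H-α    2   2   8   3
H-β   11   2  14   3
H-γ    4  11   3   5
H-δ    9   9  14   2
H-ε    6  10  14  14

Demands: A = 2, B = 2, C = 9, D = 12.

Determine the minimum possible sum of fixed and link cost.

116

Open {H-α, H-γ}: assign each demand point to its cheapest open site.
  A→H-α 2×2=4, B→H-α 2×2=4, C→H-γ 9×3=27, D→H-α 12×3=36
  link cost 71, fixed 45 → total 116.
Compare {H-γ, H-δ}: link cost 77 + fixed 45 = 122.
Compare {H-α, H-γ, H-δ}: link cost 59 + fixed 64 = 123.
Compare {H-β, H-γ}: link cost 75 + fixed 49 = 124.
All other subsets cost ≥ 122. Minimum total cost: 116.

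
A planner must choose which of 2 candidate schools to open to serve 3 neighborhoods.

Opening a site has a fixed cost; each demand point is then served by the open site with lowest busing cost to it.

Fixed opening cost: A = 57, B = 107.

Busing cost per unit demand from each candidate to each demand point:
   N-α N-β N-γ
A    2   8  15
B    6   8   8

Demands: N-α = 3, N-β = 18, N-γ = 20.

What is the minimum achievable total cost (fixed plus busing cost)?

Open {B}: assign each demand point to its cheapest open site.
  N-α→B 3×6=18, N-β→B 18×8=144, N-γ→B 20×8=160
  busing cost 322, fixed 107 → total 429.
Compare {A, B}: busing cost 310 + fixed 164 = 474.
Compare {A}: busing cost 450 + fixed 57 = 507.

429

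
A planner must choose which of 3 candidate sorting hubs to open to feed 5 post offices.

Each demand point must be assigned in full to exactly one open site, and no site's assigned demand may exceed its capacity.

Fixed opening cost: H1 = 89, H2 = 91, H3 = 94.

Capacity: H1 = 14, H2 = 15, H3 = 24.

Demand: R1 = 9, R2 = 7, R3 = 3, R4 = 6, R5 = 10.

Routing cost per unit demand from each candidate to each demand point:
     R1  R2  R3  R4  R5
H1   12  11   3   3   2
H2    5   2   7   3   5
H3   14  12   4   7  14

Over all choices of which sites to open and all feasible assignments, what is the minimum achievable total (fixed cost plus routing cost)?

450

Open {H1, H2, H3}; cheapest assignment that respects the capacities:
  H1 (cap 14, load 13): R3, R5 — cost 3×3 + 10×2 = 29
  H2 (cap 15, load 15): R1, R4 — cost 9×5 + 6×3 = 63
  H3 (cap 24, load 7): R2 — cost 7×12 = 84
  Shipping 176, fixed 274 → total 450.
  Any other capacity-feasible assignment to {H1, H2, H3} ships for at least 176.
Compare {H1, H3}: its best feasible assignment gives total 464.
Compare {H2, H3}: its best feasible assignment gives total 484.
Every other set of open sites that can feasibly serve all demand totals ≥ 464 even under its best assignment. Minimum: 450.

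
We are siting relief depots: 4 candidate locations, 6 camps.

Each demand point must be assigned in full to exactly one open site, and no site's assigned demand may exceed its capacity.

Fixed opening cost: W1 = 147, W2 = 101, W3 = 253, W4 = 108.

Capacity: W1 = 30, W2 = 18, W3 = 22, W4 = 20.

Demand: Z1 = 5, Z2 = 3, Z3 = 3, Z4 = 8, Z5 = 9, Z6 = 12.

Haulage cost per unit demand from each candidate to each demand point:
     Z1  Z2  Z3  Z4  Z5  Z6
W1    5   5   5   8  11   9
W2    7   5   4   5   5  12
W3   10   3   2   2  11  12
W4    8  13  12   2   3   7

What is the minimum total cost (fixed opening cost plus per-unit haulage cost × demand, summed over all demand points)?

461

Open {W1, W4}; cheapest assignment that respects the capacities:
  W1 (cap 30, load 23): Z1, Z2, Z3, Z6 — cost 5×5 + 3×5 + 3×5 + 12×9 = 163
  W4 (cap 20, load 17): Z4, Z5 — cost 8×2 + 9×3 = 43
  Shipping 206, fixed 255 → total 461.
  Any other capacity-feasible assignment to {W1, W4} ships for at least 206.
Compare {W1, W2}: its best feasible assignment gives total 496.
Compare {W1, W2, W4}: its best feasible assignment gives total 553.
Every other set of open sites that can feasibly serve all demand totals ≥ 496 even under its best assignment. Minimum: 461.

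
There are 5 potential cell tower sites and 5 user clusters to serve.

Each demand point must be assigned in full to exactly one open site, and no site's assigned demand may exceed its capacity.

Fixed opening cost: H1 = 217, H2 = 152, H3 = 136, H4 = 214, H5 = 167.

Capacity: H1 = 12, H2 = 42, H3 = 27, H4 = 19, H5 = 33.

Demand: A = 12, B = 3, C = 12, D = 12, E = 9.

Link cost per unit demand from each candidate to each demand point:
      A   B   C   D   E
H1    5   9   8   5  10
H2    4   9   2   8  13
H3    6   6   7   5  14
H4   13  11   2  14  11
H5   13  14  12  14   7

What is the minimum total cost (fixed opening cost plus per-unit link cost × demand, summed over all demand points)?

555

Open {H2, H3}; cheapest assignment that respects the capacities:
  H2 (cap 42, load 33): A, C, E — cost 12×4 + 12×2 + 9×13 = 189
  H3 (cap 27, load 15): B, D — cost 3×6 + 12×5 = 78
  Shipping 267, fixed 288 → total 555.
  Any other capacity-feasible assignment to {H2, H3} ships for at least 267.
Compare {H2, H5}: its best feasible assignment gives total 577.
Compare {H1, H2}: its best feasible assignment gives total 645.
Every other set of open sites that can feasibly serve all demand totals ≥ 577 even under its best assignment. Minimum: 555.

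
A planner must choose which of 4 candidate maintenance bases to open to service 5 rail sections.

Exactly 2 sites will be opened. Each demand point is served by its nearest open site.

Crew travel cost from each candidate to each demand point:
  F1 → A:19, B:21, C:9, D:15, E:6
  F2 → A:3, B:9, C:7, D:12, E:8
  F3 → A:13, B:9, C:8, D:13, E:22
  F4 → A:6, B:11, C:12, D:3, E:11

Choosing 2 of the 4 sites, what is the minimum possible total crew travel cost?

30

Open {F2, F4}.
  A→F2 3, B→F2 9, C→F2 7, D→F4 3, E→F2 8  ⇒ total 30.
Compare {F1, F4}: total 35.
Compare {F1, F2}: total 37.
No size-2 selection does better; minimum is 30.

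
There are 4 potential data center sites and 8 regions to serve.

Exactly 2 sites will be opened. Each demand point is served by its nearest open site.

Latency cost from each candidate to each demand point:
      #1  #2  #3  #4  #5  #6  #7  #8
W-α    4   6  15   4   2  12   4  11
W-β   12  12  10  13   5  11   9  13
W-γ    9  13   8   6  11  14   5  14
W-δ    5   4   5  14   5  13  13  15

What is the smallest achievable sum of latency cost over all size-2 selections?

46

Open {W-α, W-δ}.
  #1→W-α 4, #2→W-δ 4, #3→W-δ 5, #4→W-α 4, #5→W-α 2, #6→W-α 12, #7→W-α 4, #8→W-α 11  ⇒ total 46.
Compare {W-α, W-γ}: total 51.
Compare {W-α, W-β}: total 52.
No size-2 selection does better; minimum is 46.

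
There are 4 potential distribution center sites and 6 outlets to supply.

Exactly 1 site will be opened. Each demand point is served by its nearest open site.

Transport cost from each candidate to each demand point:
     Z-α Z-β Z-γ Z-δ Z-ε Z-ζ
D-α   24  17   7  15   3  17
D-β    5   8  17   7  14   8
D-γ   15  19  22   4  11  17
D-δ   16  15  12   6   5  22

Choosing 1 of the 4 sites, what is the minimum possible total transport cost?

59

Open {D-β}.
  Z-α→D-β 5, Z-β→D-β 8, Z-γ→D-β 17, Z-δ→D-β 7, Z-ε→D-β 14, Z-ζ→D-β 8  ⇒ total 59.
Compare {D-δ}: total 76.
Compare {D-α}: total 83.
No size-1 selection does better; minimum is 59.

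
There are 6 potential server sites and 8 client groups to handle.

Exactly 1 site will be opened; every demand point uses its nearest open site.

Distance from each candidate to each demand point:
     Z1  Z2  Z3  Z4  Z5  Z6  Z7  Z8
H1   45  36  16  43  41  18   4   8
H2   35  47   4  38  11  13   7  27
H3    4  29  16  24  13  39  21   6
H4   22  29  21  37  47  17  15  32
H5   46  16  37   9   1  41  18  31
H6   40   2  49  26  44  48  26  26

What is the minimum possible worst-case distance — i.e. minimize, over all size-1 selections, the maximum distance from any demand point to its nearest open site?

39

Open {H3}.
  Farthest demand point is Z6 at distance 39 (to H3); all others are ≤ 39.
With {H1} the worst case is 45.
With {H5} the worst case is 46.
No size-1 selection achieves below 39.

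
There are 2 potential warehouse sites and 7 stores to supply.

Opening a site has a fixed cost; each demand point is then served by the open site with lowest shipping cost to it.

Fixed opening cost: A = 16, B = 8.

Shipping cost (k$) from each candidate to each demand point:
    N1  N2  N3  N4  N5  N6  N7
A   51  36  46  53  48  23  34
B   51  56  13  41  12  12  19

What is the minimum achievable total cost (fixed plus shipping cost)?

208

Open {A, B}: assign each demand point to its cheapest open site.
  N1→A 51, N2→A 36, N3→B 13, N4→B 41, N5→B 12, N6→B 12, N7→B 19
  shipping cost 184, fixed 24 → total 208.
Compare {B}: shipping cost 204 + fixed 8 = 212.
Compare {A}: shipping cost 291 + fixed 16 = 307.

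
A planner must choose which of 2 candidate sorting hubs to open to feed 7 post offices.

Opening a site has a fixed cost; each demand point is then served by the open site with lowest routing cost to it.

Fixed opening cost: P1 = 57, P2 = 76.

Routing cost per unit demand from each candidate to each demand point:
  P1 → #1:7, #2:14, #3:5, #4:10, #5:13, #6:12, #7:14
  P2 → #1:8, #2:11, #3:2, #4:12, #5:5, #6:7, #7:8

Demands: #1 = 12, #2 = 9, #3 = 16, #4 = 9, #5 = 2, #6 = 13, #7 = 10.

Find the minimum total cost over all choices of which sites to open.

Open {P2}: assign each demand point to its cheapest open site.
  #1→P2 12×8=96, #2→P2 9×11=99, #3→P2 16×2=32, #4→P2 9×12=108, #5→P2 2×5=10, #6→P2 13×7=91, #7→P2 10×8=80
  routing cost 516, fixed 76 → total 592.
Compare {P1, P2}: routing cost 486 + fixed 133 = 619.
Compare {P1}: routing cost 702 + fixed 57 = 759.

592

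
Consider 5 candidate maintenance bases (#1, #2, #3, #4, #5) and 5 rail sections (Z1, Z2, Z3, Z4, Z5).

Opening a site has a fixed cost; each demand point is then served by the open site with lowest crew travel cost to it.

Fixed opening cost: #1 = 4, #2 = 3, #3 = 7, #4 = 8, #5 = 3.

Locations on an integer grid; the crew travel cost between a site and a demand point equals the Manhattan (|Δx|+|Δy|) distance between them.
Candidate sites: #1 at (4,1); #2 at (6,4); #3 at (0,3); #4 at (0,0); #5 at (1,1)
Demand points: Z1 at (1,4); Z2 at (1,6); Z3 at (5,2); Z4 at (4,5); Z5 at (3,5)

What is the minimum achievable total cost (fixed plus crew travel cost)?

Open {#2, #5}: assign each demand point to its cheapest open site.
  Z1→#5 3, Z2→#5 5, Z3→#2 3, Z4→#2 3, Z5→#2 4
  crew travel cost 18, fixed 6 → total 24.
Compare {#2}: crew travel cost 22 + fixed 3 = 25.
Compare {#1, #5}: crew travel cost 19 + fixed 7 = 26.
Compare {#2, #3}: crew travel cost 16 + fixed 10 = 26.
All other subsets cost ≥ 25. Minimum total cost: 24.

24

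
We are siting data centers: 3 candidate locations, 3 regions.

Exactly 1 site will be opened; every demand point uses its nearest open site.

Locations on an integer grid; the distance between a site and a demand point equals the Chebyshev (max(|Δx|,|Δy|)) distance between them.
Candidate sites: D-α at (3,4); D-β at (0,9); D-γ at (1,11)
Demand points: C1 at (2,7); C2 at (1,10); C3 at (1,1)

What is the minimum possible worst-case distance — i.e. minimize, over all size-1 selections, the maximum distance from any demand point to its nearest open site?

6

Open {D-α}.
  Farthest demand point is C2 at distance 6 (to D-α); all others are ≤ 6.
With {D-β} the worst case is 8.
With {D-γ} the worst case is 10.
No size-1 selection achieves below 6.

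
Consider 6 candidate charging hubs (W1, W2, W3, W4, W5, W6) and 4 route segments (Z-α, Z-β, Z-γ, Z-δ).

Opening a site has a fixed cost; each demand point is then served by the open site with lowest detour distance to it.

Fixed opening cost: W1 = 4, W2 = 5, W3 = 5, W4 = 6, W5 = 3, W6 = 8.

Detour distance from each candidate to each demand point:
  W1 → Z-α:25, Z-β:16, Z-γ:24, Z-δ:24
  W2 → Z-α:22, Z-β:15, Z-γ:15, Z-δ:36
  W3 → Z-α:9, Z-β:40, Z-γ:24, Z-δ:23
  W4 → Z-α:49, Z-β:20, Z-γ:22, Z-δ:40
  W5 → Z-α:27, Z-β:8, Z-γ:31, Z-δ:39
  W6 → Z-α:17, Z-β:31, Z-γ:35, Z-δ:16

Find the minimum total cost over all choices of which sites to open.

Open {W2, W3, W5}: assign each demand point to its cheapest open site.
  Z-α→W3 9, Z-β→W5 8, Z-γ→W2 15, Z-δ→W3 23
  detour distance 55, fixed 13 → total 68.
Compare {W2, W3, W5, W6}: detour distance 48 + fixed 21 = 69.
Compare {W2, W3}: detour distance 62 + fixed 10 = 72.
Compare {W3, W5}: detour distance 64 + fixed 8 = 72.
All other subsets cost ≥ 69. Minimum total cost: 68.

68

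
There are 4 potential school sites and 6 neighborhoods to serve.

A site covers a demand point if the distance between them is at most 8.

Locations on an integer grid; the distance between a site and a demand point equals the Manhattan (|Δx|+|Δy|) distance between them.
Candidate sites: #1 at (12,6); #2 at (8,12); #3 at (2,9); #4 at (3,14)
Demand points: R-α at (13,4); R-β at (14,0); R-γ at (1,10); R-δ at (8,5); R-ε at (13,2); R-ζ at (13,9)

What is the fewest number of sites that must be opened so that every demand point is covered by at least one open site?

Coverage sets (demand points within 8 of each site):
  #1: {R-α, R-β, R-δ, R-ε, R-ζ}
  #2: {R-δ, R-ζ}
  #3: {R-γ}
  #4: {R-γ}
No single site covers all 6 demand points.
But {#1, #3} covers everything, so the minimum is 2.

2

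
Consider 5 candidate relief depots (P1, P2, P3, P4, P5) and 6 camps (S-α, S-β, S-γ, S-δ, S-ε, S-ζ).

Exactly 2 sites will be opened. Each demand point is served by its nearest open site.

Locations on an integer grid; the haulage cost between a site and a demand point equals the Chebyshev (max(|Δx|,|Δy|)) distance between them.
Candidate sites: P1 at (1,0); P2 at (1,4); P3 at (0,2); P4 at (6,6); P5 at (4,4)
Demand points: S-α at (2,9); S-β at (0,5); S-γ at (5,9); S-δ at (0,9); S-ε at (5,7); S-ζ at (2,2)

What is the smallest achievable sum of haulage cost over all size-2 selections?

16

Open {P2, P4}.
  S-α→P4 4, S-β→P2 1, S-γ→P4 3, S-δ→P2 5, S-ε→P4 1, S-ζ→P2 2  ⇒ total 16.
Compare {P3, P4}: total 19.
Compare {P4, P5}: total 19.
No size-2 selection does better; minimum is 16.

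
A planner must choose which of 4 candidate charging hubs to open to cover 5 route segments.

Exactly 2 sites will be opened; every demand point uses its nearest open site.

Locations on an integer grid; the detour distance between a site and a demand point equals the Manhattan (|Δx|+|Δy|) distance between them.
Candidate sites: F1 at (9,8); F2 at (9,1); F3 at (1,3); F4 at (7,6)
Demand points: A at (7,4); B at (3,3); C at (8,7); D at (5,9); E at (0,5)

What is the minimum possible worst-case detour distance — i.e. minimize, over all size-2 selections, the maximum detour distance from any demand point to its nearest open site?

Open {F3, F4}.
  Farthest demand point is D at detour distance 5 (to F4); all others are ≤ 5.
With {F1, F3} the worst case is 6.
With {F1, F4} the worst case is 8.
No size-2 selection achieves below 5.

5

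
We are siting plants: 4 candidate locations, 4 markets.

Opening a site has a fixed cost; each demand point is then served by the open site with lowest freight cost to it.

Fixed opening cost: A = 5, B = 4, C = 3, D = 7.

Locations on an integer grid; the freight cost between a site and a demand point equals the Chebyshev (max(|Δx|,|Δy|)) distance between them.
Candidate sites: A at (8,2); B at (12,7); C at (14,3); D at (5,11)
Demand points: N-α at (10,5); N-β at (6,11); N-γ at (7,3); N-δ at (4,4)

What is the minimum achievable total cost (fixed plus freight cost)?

21

Open {A, D}: assign each demand point to its cheapest open site.
  N-α→A 3, N-β→D 1, N-γ→A 1, N-δ→A 4
  freight cost 9, fixed 12 → total 21.
Compare {A}: freight cost 17 + fixed 5 = 22.
Compare {A, B}: freight cost 13 + fixed 9 = 22.
Compare {A, C}: freight cost 16 + fixed 8 = 24.
All other subsets cost ≥ 22. Minimum total cost: 21.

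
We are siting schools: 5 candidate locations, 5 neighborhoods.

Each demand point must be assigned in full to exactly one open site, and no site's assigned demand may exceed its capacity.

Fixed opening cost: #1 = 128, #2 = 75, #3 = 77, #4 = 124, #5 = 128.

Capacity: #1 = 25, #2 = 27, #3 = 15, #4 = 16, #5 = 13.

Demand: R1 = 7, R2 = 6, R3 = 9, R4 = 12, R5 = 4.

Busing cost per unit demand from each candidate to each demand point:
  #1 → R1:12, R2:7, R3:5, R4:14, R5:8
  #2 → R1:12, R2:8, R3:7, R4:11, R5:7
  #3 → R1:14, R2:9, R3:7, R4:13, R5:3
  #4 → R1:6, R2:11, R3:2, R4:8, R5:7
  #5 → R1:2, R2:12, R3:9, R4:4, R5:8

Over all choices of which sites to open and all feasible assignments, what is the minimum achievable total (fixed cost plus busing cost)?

Open {#2, #4}; cheapest assignment that respects the capacities:
  #2 (cap 27, load 22): R2, R4, R5 — cost 6×8 + 12×11 + 4×7 = 208
  #4 (cap 16, load 16): R1, R3 — cost 7×6 + 9×2 = 60
  Shipping 268, fixed 199 → total 467.
  Any other capacity-feasible assignment to {#2, #4} ships for at least 268.
Compare {#2, #5}: its best feasible assignment gives total 474.
Compare {#2, #3}: its best feasible assignment gives total 491.
Every other set of open sites that can feasibly serve all demand totals ≥ 474 even under its best assignment. Minimum: 467.

467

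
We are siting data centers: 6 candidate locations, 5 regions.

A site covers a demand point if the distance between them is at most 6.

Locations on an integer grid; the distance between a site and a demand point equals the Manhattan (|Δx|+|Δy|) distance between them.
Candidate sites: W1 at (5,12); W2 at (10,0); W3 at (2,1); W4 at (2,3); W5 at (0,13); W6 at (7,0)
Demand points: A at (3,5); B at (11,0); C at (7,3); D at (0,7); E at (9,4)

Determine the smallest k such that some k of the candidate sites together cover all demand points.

Coverage sets (demand points within 6 of each site):
  W1: {}
  W2: {B, C, E}
  W3: {A}
  W4: {A, C, D}
  W5: {D}
  W6: {B, C, E}
No single site covers all 5 demand points.
But {W2, W4} covers everything, so the minimum is 2.

2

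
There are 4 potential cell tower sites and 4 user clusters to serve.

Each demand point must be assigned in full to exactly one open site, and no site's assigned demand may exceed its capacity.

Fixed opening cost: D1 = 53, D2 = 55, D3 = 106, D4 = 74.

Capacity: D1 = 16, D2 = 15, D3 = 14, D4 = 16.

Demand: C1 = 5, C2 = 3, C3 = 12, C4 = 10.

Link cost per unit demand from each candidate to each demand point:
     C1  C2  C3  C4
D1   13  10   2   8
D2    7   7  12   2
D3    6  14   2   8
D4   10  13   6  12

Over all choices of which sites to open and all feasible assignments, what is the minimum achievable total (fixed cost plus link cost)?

217

Open {D1, D2}; cheapest assignment that respects the capacities:
  D1 (cap 16, load 15): C2, C3 — cost 3×10 + 12×2 = 54
  D2 (cap 15, load 15): C1, C4 — cost 5×7 + 10×2 = 55
  Shipping 109, fixed 108 → total 217.
  Any other capacity-feasible assignment to {D1, D2} ships for at least 109.
Compare {D1, D2, D4}: its best feasible assignment gives total 291.
Compare {D2, D4}: its best feasible assignment gives total 295.
Every other set of open sites that can feasibly serve all demand totals ≥ 291 even under its best assignment. Minimum: 217.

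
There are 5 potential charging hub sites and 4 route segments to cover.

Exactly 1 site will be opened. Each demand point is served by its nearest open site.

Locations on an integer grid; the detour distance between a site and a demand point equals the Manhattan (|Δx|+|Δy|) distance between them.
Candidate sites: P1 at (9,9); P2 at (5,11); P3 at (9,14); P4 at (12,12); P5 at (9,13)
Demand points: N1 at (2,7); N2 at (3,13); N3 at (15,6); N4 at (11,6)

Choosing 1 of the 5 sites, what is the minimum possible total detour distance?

33

Open {P1}.
  N1→P1 9, N2→P1 10, N3→P1 9, N4→P1 5  ⇒ total 33.
Compare {P2}: total 37.
Compare {P4}: total 41.
No size-1 selection does better; minimum is 33.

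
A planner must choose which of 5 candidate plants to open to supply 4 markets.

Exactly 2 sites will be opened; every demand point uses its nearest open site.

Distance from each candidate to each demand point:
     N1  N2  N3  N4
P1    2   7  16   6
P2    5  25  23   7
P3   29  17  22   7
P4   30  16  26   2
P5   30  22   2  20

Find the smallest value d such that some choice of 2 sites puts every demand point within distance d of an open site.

7

Open {P1, P5}.
  Farthest demand point is N2 at distance 7 (to P1); all others are ≤ 7.
With {P1, P2} the worst case is 16.
With {P1, P3} the worst case is 16.
No size-2 selection achieves below 7.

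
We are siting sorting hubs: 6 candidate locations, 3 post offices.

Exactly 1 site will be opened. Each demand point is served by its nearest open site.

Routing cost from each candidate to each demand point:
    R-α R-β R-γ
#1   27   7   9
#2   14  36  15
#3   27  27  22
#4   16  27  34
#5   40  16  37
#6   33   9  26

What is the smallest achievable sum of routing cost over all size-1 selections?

Open {#1}.
  R-α→#1 27, R-β→#1 7, R-γ→#1 9  ⇒ total 43.
Compare {#2}: total 65.
Compare {#6}: total 68.
No size-1 selection does better; minimum is 43.

43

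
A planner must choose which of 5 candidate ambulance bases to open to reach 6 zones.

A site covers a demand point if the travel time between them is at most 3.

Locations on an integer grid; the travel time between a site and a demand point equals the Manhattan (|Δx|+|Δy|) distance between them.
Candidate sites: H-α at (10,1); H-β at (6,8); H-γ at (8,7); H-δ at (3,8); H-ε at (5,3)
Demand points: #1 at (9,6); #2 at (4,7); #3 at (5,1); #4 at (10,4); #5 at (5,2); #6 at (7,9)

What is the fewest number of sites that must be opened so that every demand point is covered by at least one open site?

4

Coverage sets (demand points within 3 of each site):
  H-α: {#4}
  H-β: {#2, #6}
  H-γ: {#1, #6}
  H-δ: {#2}
  H-ε: {#3, #5}
No 3 sites suffice: every size-3 union leaves at least one demand point uncovered.
But {H-α, H-β, H-γ, H-ε} covers everything, so the minimum is 4.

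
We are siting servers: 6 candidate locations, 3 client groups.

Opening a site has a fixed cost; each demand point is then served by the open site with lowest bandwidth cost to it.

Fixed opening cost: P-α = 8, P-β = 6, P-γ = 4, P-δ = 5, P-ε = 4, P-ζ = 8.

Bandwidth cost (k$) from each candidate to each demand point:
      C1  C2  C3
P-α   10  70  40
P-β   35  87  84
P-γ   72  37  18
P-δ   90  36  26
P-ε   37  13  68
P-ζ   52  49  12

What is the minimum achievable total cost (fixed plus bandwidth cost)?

Open {P-α, P-ε, P-ζ}: assign each demand point to its cheapest open site.
  C1→P-α 10, C2→P-ε 13, C3→P-ζ 12
  bandwidth cost 35, fixed 20 → total 55.
Compare {P-α, P-γ, P-ε}: bandwidth cost 41 + fixed 16 = 57.
Compare {P-α, P-γ, P-ε, P-ζ}: bandwidth cost 35 + fixed 24 = 59.
Compare {P-α, P-δ, P-ε, P-ζ}: bandwidth cost 35 + fixed 25 = 60.
All other subsets cost ≥ 57. Minimum total cost: 55.

55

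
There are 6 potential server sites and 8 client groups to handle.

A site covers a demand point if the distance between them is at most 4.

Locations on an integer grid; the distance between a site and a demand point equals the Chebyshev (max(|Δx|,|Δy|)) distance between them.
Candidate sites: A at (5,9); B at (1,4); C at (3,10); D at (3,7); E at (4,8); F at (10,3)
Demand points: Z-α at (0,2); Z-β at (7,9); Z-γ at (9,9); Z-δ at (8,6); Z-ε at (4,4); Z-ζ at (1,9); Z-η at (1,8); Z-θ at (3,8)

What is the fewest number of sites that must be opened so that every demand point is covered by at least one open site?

Coverage sets (demand points within 4 of each site):
  A: {Z-β, Z-γ, Z-δ, Z-ζ, Z-η, Z-θ}
  B: {Z-α, Z-ε, Z-η, Z-θ}
  C: {Z-β, Z-ζ, Z-η, Z-θ}
  D: {Z-β, Z-ε, Z-ζ, Z-η, Z-θ}
  E: {Z-β, Z-δ, Z-ε, Z-ζ, Z-η, Z-θ}
  F: {Z-δ}
No single site covers all 8 demand points.
But {A, B} covers everything, so the minimum is 2.

2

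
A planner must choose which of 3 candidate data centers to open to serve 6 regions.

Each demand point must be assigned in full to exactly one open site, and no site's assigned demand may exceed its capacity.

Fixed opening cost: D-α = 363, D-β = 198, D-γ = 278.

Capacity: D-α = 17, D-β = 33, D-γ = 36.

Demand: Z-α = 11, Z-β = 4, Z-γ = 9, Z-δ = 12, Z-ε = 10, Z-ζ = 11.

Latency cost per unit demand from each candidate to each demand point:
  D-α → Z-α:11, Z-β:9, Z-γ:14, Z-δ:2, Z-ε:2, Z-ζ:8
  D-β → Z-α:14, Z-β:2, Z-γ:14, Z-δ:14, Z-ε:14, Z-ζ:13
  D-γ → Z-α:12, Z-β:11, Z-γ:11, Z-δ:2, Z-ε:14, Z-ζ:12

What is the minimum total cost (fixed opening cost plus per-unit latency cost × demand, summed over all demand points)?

Open {D-β, D-γ}; cheapest assignment that respects the capacities:
  D-β (cap 33, load 25): Z-β, Z-ε, Z-ζ — cost 4×2 + 10×14 + 11×13 = 291
  D-γ (cap 36, load 32): Z-α, Z-γ, Z-δ — cost 11×12 + 9×11 + 12×2 = 255
  Shipping 546, fixed 476 → total 1022.
  Any other capacity-feasible assignment to {D-β, D-γ} ships for at least 546.
Compare {D-α, D-β, D-γ}: its best feasible assignment gives total 1265.
Every other set of open sites that can feasibly serve all demand totals ≥ 1265 even under its best assignment. Minimum: 1022.

1022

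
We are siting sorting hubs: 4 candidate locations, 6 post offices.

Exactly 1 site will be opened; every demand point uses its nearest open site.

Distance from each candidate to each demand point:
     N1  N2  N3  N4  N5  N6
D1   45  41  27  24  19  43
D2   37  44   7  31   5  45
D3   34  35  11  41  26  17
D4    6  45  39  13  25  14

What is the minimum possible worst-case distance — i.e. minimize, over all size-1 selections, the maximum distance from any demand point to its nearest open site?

Open {D3}.
  Farthest demand point is N4 at distance 41 (to D3); all others are ≤ 41.
With {D1} the worst case is 45.
With {D2} the worst case is 45.
No size-1 selection achieves below 41.

41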